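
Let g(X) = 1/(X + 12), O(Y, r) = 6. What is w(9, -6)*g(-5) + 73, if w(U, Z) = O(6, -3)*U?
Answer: 565/7 ≈ 80.714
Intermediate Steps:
g(X) = 1/(12 + X)
w(U, Z) = 6*U
w(9, -6)*g(-5) + 73 = (6*9)/(12 - 5) + 73 = 54/7 + 73 = 565/7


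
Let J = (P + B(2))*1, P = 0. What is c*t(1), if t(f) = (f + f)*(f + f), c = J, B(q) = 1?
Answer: 4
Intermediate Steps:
J = 1 (J = (0 + 1)*1 = 1*1 = 1)
c = 1
t(f) = 4*f**2 (t(f) = (2*f)*(2*f) = 4*f**2)
c*t(1) = 1*(4*1**2) = 1*(4*1) = 1*4 = 4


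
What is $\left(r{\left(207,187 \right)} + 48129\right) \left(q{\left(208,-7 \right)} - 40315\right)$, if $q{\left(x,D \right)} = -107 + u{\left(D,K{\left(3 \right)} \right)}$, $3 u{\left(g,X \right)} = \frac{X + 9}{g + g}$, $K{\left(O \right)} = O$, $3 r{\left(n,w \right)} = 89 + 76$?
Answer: $- \frac{13633951904}{7} \approx -1.9477 \cdot 10^{9}$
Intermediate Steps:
$r{\left(n,w \right)} = 55$ ($r{\left(n,w \right)} = \frac{89 + 76}{3} = \frac{1}{3} \cdot 165 = 55$)
$u{\left(g,X \right)} = \frac{9 + X}{6 g}$ ($u{\left(g,X \right)} = \frac{\left(X + 9\right) \frac{1}{g + g}}{3} = \frac{\left(9 + X\right) \frac{1}{2 g}}{3} = \frac{\frac{1}{2} \frac{1}{g} \left(9 + X\right)}{3} = \frac{9 + X}{6 g}$)
$q{\left(x,D \right)} = -107 + \frac{2}{D}$ ($q{\left(x,D \right)} = -107 + \frac{9 + 3}{6 D} = -107 + \frac{1}{6} \frac{1}{D} 12 = -107 + \frac{2}{D}$)
$\left(r{\left(207,187 \right)} + 48129\right) \left(q{\left(208,-7 \right)} - 40315\right) = \left(55 + 48129\right) \left(\left(-107 + \frac{2}{-7}\right) - 40315\right) = 48184 \left(\left(-107 + 2 \left(- \frac{1}{7}\right)\right) - 40315\right) = 48184 \left(\left(-107 - \frac{2}{7}\right) - 40315\right) = 48184 \left(- \frac{751}{7} - 40315\right) = 48184 \left(- \frac{282956}{7}\right) = - \frac{13633951904}{7}$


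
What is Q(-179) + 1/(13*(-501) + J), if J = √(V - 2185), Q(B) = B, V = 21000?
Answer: -7589669879/42400354 - √18815/42400354 ≈ -179.00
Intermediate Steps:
J = √18815 (J = √(21000 - 2185) = √18815 ≈ 137.17)
Q(-179) + 1/(13*(-501) + J) = -179 + 1/(13*(-501) + √18815) = -179 + 1/(-6513 + √18815)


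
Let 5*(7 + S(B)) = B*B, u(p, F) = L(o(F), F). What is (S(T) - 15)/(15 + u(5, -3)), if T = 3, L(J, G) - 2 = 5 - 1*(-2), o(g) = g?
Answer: -101/120 ≈ -0.84167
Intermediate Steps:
L(J, G) = 9 (L(J, G) = 2 + (5 - 1*(-2)) = 2 + (5 + 2) = 2 + 7 = 9)
u(p, F) = 9
S(B) = -7 + B**2/5 (S(B) = -7 + (B*B)/5 = -7 + B**2/5)
(S(T) - 15)/(15 + u(5, -3)) = ((-7 + (1/5)*3**2) - 15)/(15 + 9) = ((-7 + (1/5)*9) - 15)/24 = ((-7 + 9/5) - 15)*(1/24) = (-26/5 - 15)*(1/24) = -101/5*1/24 = -101/120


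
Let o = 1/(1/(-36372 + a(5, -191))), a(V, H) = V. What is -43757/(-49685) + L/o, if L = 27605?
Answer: 11566126/95099705 ≈ 0.12162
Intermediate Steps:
o = -36367 (o = 1/(1/(-36372 + 5)) = 1/(1/(-36367)) = 1/(-1/36367) = -36367)
-43757/(-49685) + L/o = -43757/(-49685) + 27605/(-36367) = -43757*(-1/49685) + 27605*(-1/36367) = 2303/2615 - 27605/36367 = 11566126/95099705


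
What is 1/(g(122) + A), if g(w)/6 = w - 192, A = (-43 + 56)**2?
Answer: -1/251 ≈ -0.0039841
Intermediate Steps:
A = 169 (A = 13**2 = 169)
g(w) = -1152 + 6*w (g(w) = 6*(w - 192) = 6*(-192 + w) = -1152 + 6*w)
1/(g(122) + A) = 1/((-1152 + 6*122) + 169) = 1/((-1152 + 732) + 169) = 1/(-420 + 169) = 1/(-251) = -1/251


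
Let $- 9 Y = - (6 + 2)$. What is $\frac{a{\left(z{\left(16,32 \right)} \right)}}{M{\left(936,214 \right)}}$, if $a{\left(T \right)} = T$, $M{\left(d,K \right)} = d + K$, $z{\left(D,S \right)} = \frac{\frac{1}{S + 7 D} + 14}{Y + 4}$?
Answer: $\frac{2017}{809600} \approx 0.0024914$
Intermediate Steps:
$Y = \frac{8}{9}$ ($Y = - \frac{\left(-1\right) \left(6 + 2\right)}{9} = - \frac{\left(-1\right) 8}{9} = \left(- \frac{1}{9}\right) \left(-8\right) = \frac{8}{9} \approx 0.88889$)
$z{\left(D,S \right)} = \frac{63}{22} + \frac{9}{44 \left(S + 7 D\right)}$ ($z{\left(D,S \right)} = \frac{\frac{1}{S + 7 D} + 14}{\frac{8}{9} + 4} = \frac{14 + \frac{1}{S + 7 D}}{\frac{44}{9}} = \left(14 + \frac{1}{S + 7 D}\right) \frac{9}{44} = \frac{63}{22} + \frac{9}{44 \left(S + 7 D\right)}$)
$M{\left(d,K \right)} = K + d$
$\frac{a{\left(z{\left(16,32 \right)} \right)}}{M{\left(936,214 \right)}} = \frac{\frac{9}{44} \frac{1}{32 + 7 \cdot 16} \left(1 + 14 \cdot 32 + 98 \cdot 16\right)}{214 + 936} = \frac{\frac{9}{44} \frac{1}{32 + 112} \left(1 + 448 + 1568\right)}{1150} = \frac{9}{44} \cdot \frac{1}{144} \cdot 2017 \cdot \frac{1}{1150} = \frac{2017}{704} \cdot \frac{1}{1150} = \frac{2017}{809600}$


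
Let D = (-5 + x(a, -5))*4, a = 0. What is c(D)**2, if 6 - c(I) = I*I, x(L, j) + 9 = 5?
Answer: 1664100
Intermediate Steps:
x(L, j) = -4 (x(L, j) = -9 + 5 = -4)
D = -36 (D = (-5 - 4)*4 = -9*4 = -36)
c(I) = 6 - I**2 (c(I) = 6 - I*I = 6 - I**2)
c(D)**2 = (6 - 1*(-36)**2)**2 = (6 - 1*1296)**2 = (6 - 1296)**2 = (-1290)**2 = 1664100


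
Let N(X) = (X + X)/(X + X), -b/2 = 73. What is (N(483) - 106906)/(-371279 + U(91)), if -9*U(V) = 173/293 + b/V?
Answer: 25653672135/89094680758 ≈ 0.28794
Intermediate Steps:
b = -146 (b = -2*73 = -146)
U(V) = -173/2637 + 146/(9*V) (U(V) = -(173/293 - 146/V)/9 = -173/2637 + 146/(9*V))
N(X) = 1 (N(X) = (2*X)/((2*X)) = (2*X)*(1/(2*X)) = 1)
(N(483) - 106906)/(-371279 + U(91)) = (1 - 106906)/(-371279 + (1/2637)*(42778 - 173*91)/91) = -106905/(-371279 + (1/2637)*(1/91)*(42778 - 15743)) = -106905/(-371279 + (1/2637)*(1/91)*27035) = -106905/(-371279 + 27035/239967) = -106905/(-89094680758/239967) = -106905*(-239967/89094680758) = 25653672135/89094680758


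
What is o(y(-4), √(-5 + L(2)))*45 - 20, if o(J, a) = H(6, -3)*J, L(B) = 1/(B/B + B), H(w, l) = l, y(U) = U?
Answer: 520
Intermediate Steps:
L(B) = 1/(1 + B)
o(J, a) = -3*J
o(y(-4), √(-5 + L(2)))*45 - 20 = -3*(-4)*45 - 20 = 12*45 - 20 = 540 - 20 = 520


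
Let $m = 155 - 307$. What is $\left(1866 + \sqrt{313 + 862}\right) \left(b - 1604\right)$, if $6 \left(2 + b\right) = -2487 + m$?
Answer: $-3817525 - \frac{61375 \sqrt{47}}{6} \approx -3.8877 \cdot 10^{6}$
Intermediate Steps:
$m = -152$
$b = - \frac{2651}{6}$ ($b = -2 + \frac{-2487 - 152}{6} = -2 + \frac{1}{6} \left(-2639\right) = -2 - \frac{2639}{6} = - \frac{2651}{6} \approx -441.83$)
$\left(1866 + \sqrt{313 + 862}\right) \left(b - 1604\right) = \left(1866 + \sqrt{313 + 862}\right) \left(- \frac{2651}{6} - 1604\right) = \left(1866 + \sqrt{1175}\right) \left(- \frac{12275}{6}\right) = \left(1866 + 5 \sqrt{47}\right) \left(- \frac{12275}{6}\right) = -3817525 - \frac{61375 \sqrt{47}}{6}$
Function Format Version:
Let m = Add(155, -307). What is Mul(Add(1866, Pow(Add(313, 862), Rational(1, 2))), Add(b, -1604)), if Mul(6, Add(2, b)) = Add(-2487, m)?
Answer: Add(-3817525, Mul(Rational(-61375, 6), Pow(47, Rational(1, 2)))) ≈ -3.8877e+6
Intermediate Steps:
m = -152
b = Rational(-2651, 6) (b = Add(-2, Mul(Rational(1, 6), Add(-2487, -152))) = Add(-2, Mul(Rational(1, 6), -2639)) = Add(-2, Rational(-2639, 6)) = Rational(-2651, 6) ≈ -441.83)
Mul(Add(1866, Pow(Add(313, 862), Rational(1, 2))), Add(b, -1604)) = Mul(Add(1866, Pow(Add(313, 862), Rational(1, 2))), Add(Rational(-2651, 6), -1604)) = Mul(Add(1866, Pow(1175, Rational(1, 2))), Rational(-12275, 6)) = Mul(Add(1866, Mul(5, Pow(47, Rational(1, 2)))), Rational(-12275, 6)) = Add(-3817525, Mul(Rational(-61375, 6), Pow(47, Rational(1, 2))))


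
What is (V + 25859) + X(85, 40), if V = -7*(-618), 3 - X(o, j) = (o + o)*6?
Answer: 29168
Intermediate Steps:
X(o, j) = 3 - 12*o (X(o, j) = 3 - (o + o)*6 = 3 - 2*o*6 = 3 - 12*o)
V = 4326
(V + 25859) + X(85, 40) = (4326 + 25859) + (3 - 12*85) = 30185 + (3 - 1020) = 30185 - 1017 = 29168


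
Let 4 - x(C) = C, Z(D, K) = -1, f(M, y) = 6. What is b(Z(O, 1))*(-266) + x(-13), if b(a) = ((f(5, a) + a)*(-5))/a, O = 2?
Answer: -6633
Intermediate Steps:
x(C) = 4 - C
b(a) = (-30 - 5*a)/a (b(a) = ((6 + a)*(-5))/a = (-30 - 5*a)/a)
b(Z(O, 1))*(-266) + x(-13) = (-5 - 30/(-1))*(-266) + (4 - 1*(-13)) = (-5 - 30*(-1))*(-266) + (4 + 13) = (-5 + 30)*(-266) + 17 = 25*(-266) + 17 = -6650 + 17 = -6633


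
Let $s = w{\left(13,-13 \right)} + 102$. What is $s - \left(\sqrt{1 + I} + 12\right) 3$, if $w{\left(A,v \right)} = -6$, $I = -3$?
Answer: $60 - 3 i \sqrt{2} \approx 60.0 - 4.2426 i$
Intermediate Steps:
$s = 96$ ($s = -6 + 102 = 96$)
$s - \left(\sqrt{1 + I} + 12\right) 3 = 96 - \left(\sqrt{1 - 3} + 12\right) 3 = 96 - \left(\sqrt{-2} + 12\right) 3 = 96 - \left(i \sqrt{2} + 12\right) 3 = 96 - \left(12 + i \sqrt{2}\right) 3 = 96 - \left(36 + 3 i \sqrt{2}\right) = 60 - 3 i \sqrt{2}$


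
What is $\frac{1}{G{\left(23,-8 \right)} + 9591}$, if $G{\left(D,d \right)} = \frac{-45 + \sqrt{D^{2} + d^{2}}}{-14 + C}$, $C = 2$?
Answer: $\frac{345411}{3314132044} + \frac{3 \sqrt{593}}{3314132044} \approx 0.00010425$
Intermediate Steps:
$G{\left(D,d \right)} = \frac{15}{4} - \frac{\sqrt{D^{2} + d^{2}}}{12}$ ($G{\left(D,d \right)} = \frac{-45 + \sqrt{D^{2} + d^{2}}}{-14 + 2} = \frac{-45 + \sqrt{D^{2} + d^{2}}}{-12} = \left(-45 + \sqrt{D^{2} + d^{2}}\right) \left(- \frac{1}{12}\right) = \frac{15}{4} - \frac{\sqrt{D^{2} + d^{2}}}{12}$)
$\frac{1}{G{\left(23,-8 \right)} + 9591} = \frac{1}{\left(\frac{15}{4} - \frac{\sqrt{23^{2} + \left(-8\right)^{2}}}{12}\right) + 9591} = \frac{1}{\left(\frac{15}{4} - \frac{\sqrt{529 + 64}}{12}\right) + 9591} = \frac{1}{\left(\frac{15}{4} - \frac{\sqrt{593}}{12}\right) + 9591} = \frac{1}{\frac{38379}{4} - \frac{\sqrt{593}}{12}}$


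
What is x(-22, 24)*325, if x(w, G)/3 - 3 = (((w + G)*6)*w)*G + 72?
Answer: -6104475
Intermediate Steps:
x(w, G) = 225 + 3*G*w*(6*G + 6*w) (x(w, G) = 9 + 3*((((w + G)*6)*w)*G + 72) = 9 + 3*((((G + w)*6)*w)*G + 72) = 9 + 3*(((6*G + 6*w)*w)*G + 72) = 9 + 3*((w*(6*G + 6*w))*G + 72) = 9 + 3*(G*w*(6*G + 6*w) + 72) = 9 + 3*(72 + G*w*(6*G + 6*w)) = 9 + (216 + 3*G*w*(6*G + 6*w)) = 225 + 3*G*w*(6*G + 6*w))
x(-22, 24)*325 = (225 + 18*24*(-22)² + 18*(-22)*24²)*325 = (225 + 18*24*484 + 18*(-22)*576)*325 = (225 + 209088 - 228096)*325 = -18783*325 = -6104475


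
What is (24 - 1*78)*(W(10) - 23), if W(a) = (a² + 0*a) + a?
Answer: -4698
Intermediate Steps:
W(a) = a + a² (W(a) = (a² + 0) + a = a² + a = a + a²)
(24 - 1*78)*(W(10) - 23) = (24 - 1*78)*(10*(1 + 10) - 23) = (24 - 78)*(10*11 - 23) = -54*(110 - 23) = -54*87 = -4698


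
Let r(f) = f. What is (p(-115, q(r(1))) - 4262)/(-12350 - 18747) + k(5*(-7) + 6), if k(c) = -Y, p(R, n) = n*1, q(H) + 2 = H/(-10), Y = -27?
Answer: 8438831/310970 ≈ 27.137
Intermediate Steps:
q(H) = -2 - H/10 (q(H) = -2 + H/(-10) = -2 + H*(-1/10) = -2 - H/10)
p(R, n) = n
k(c) = 27 (k(c) = -1*(-27) = 27)
(p(-115, q(r(1))) - 4262)/(-12350 - 18747) + k(5*(-7) + 6) = ((-2 - 1/10*1) - 4262)/(-12350 - 18747) + 27 = ((-2 - 1/10) - 4262)/(-31097) + 27 = (-21/10 - 4262)*(-1/31097) + 27 = -42641/10*(-1/31097) + 27 = 42641/310970 + 27 = 8438831/310970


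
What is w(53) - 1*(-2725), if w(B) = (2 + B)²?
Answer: 5750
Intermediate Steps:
w(53) - 1*(-2725) = (2 + 53)² - 1*(-2725) = 55² + 2725 = 3025 + 2725 = 5750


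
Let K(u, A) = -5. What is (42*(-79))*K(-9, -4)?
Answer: 16590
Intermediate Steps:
(42*(-79))*K(-9, -4) = (42*(-79))*(-5) = -3318*(-5) = 16590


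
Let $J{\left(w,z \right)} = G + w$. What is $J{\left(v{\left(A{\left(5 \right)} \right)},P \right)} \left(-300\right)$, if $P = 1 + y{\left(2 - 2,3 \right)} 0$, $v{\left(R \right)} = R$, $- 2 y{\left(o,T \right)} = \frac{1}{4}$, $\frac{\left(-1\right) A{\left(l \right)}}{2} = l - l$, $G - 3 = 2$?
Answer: $-1500$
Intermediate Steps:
$G = 5$ ($G = 3 + 2 = 5$)
$A{\left(l \right)} = 0$ ($A{\left(l \right)} = - 2 \left(l - l\right) = \left(-2\right) 0 = 0$)
$y{\left(o,T \right)} = - \frac{1}{8}$ ($y{\left(o,T \right)} = - \frac{1}{2 \cdot 4} = \left(- \frac{1}{2}\right) \frac{1}{4} = - \frac{1}{8}$)
$P = 1$ ($P = 1 - 0 = 1 + 0 = 1$)
$J{\left(w,z \right)} = 5 + w$
$J{\left(v{\left(A{\left(5 \right)} \right)},P \right)} \left(-300\right) = \left(5 + 0\right) \left(-300\right) = 5 \left(-300\right) = -1500$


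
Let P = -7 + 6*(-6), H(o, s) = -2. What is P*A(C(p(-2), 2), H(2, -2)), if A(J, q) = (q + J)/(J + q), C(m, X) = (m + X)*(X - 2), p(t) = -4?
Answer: -43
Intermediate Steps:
C(m, X) = (-2 + X)*(X + m) (C(m, X) = (X + m)*(-2 + X) = (-2 + X)*(X + m))
A(J, q) = 1 (A(J, q) = (J + q)/(J + q) = 1)
P = -43 (P = -7 - 36 = -43)
P*A(C(p(-2), 2), H(2, -2)) = -43*1 = -43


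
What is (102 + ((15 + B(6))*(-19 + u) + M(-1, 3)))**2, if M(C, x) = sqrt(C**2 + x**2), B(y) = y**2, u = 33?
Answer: (816 + sqrt(10))**2 ≈ 6.7103e+5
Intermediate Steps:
(102 + ((15 + B(6))*(-19 + u) + M(-1, 3)))**2 = (102 + ((15 + 6**2)*(-19 + 33) + sqrt((-1)**2 + 3**2)))**2 = (102 + ((15 + 36)*14 + sqrt(1 + 9)))**2 = (102 + (51*14 + sqrt(10)))**2 = (102 + (714 + sqrt(10)))**2 = (816 + sqrt(10))**2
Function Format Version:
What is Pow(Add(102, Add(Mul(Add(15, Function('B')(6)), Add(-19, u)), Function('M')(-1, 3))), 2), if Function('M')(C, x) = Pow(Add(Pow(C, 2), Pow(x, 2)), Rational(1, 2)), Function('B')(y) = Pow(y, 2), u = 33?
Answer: Pow(Add(816, Pow(10, Rational(1, 2))), 2) ≈ 6.7103e+5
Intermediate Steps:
Pow(Add(102, Add(Mul(Add(15, Function('B')(6)), Add(-19, u)), Function('M')(-1, 3))), 2) = Pow(Add(102, Add(Mul(Add(15, Pow(6, 2)), Add(-19, 33)), Pow(Add(Pow(-1, 2), Pow(3, 2)), Rational(1, 2)))), 2) = Pow(Add(102, Add(Mul(Add(15, 36), 14), Pow(Add(1, 9), Rational(1, 2)))), 2) = Pow(Add(102, Add(Mul(51, 14), Pow(10, Rational(1, 2)))), 2) = Pow(Add(102, Add(714, Pow(10, Rational(1, 2)))), 2) = Pow(Add(816, Pow(10, Rational(1, 2))), 2)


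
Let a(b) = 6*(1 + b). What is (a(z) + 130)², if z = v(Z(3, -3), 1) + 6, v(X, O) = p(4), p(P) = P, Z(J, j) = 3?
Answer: 38416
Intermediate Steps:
v(X, O) = 4
z = 10 (z = 4 + 6 = 10)
a(b) = 6 + 6*b
(a(z) + 130)² = ((6 + 6*10) + 130)² = ((6 + 60) + 130)² = (66 + 130)² = 196² = 38416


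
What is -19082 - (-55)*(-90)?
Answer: -24032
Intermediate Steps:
-19082 - (-55)*(-90) = -19082 - 1*4950 = -19082 - 4950 = -24032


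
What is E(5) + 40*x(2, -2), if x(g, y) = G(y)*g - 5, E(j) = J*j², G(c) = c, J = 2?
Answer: -310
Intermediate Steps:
E(j) = 2*j²
x(g, y) = -5 + g*y (x(g, y) = y*g - 5 = g*y - 5 = -5 + g*y)
E(5) + 40*x(2, -2) = 2*5² + 40*(-5 + 2*(-2)) = 2*25 + 40*(-5 - 4) = 50 + 40*(-9) = 50 - 360 = -310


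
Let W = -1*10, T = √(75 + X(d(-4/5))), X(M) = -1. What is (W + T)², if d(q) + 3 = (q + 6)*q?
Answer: (10 - √74)² ≈ 1.9535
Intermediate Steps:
d(q) = -3 + q*(6 + q) (d(q) = -3 + (q + 6)*q = -3 + (6 + q)*q = -3 + q*(6 + q))
T = √74 (T = √(75 - 1) = √74 ≈ 8.6023)
W = -10
(W + T)² = (-10 + √74)²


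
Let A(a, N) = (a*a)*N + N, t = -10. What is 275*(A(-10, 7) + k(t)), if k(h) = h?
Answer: 191675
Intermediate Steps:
A(a, N) = N + N*a**2 (A(a, N) = a**2*N + N = N*a**2 + N = N + N*a**2)
275*(A(-10, 7) + k(t)) = 275*(7*(1 + (-10)**2) - 10) = 275*(7*(1 + 100) - 10) = 275*(7*101 - 10) = 275*(707 - 10) = 275*697 = 191675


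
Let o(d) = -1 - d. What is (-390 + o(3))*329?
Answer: -129626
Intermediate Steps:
(-390 + o(3))*329 = (-390 + (-1 - 1*3))*329 = (-390 + (-1 - 3))*329 = (-390 - 4)*329 = -394*329 = -129626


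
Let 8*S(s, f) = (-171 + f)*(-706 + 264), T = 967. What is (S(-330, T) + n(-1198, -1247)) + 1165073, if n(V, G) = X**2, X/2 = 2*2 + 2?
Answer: 1121238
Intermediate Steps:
S(s, f) = 37791/4 - 221*f/4 (S(s, f) = ((-171 + f)*(-706 + 264))/8 = ((-171 + f)*(-442))/8 = (75582 - 442*f)/8 = 37791/4 - 221*f/4)
X = 12 (X = 2*(2*2 + 2) = 2*(4 + 2) = 2*6 = 12)
n(V, G) = 144 (n(V, G) = 12**2 = 144)
(S(-330, T) + n(-1198, -1247)) + 1165073 = ((37791/4 - 221/4*967) + 144) + 1165073 = ((37791/4 - 213707/4) + 144) + 1165073 = (-43979 + 144) + 1165073 = -43835 + 1165073 = 1121238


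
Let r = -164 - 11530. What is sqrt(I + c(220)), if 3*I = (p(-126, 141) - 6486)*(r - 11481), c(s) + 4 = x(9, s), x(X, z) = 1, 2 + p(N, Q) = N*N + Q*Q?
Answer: 2*I*sqrt(56525757) ≈ 15037.0*I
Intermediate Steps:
p(N, Q) = -2 + N**2 + Q**2 (p(N, Q) = -2 + (N*N + Q*Q) = -2 + (N**2 + Q**2) = -2 + N**2 + Q**2)
r = -11694
c(s) = -3 (c(s) = -4 + 1 = -3)
I = -226103025 (I = (((-2 + (-126)**2 + 141**2) - 6486)*(-11694 - 11481))/3 = (((-2 + 15876 + 19881) - 6486)*(-23175))/3 = ((35755 - 6486)*(-23175))/3 = (29269*(-23175))/3 = (1/3)*(-678309075) = -226103025)
sqrt(I + c(220)) = sqrt(-226103025 - 3) = sqrt(-226103028) = 2*I*sqrt(56525757)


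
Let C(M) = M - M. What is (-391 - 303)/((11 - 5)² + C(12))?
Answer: -347/18 ≈ -19.278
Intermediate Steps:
C(M) = 0
(-391 - 303)/((11 - 5)² + C(12)) = (-391 - 303)/((11 - 5)² + 0) = -694/(6² + 0) = -694/(36 + 0) = -694/36 = -694*1/36 = -347/18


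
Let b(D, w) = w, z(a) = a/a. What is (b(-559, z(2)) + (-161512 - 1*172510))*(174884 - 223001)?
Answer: 16072088457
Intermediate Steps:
z(a) = 1
(b(-559, z(2)) + (-161512 - 1*172510))*(174884 - 223001) = (1 + (-161512 - 1*172510))*(174884 - 223001) = (1 + (-161512 - 172510))*(-48117) = (1 - 334022)*(-48117) = -334021*(-48117) = 16072088457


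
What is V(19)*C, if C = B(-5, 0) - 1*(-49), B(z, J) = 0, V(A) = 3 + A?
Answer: 1078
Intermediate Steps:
C = 49 (C = 0 - 1*(-49) = 0 + 49 = 49)
V(19)*C = (3 + 19)*49 = 22*49 = 1078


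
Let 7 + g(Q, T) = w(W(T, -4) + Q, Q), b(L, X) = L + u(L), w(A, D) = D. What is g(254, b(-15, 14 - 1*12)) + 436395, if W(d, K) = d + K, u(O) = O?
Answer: 436642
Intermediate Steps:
W(d, K) = K + d
b(L, X) = 2*L (b(L, X) = L + L = 2*L)
g(Q, T) = -7 + Q
g(254, b(-15, 14 - 1*12)) + 436395 = (-7 + 254) + 436395 = 247 + 436395 = 436642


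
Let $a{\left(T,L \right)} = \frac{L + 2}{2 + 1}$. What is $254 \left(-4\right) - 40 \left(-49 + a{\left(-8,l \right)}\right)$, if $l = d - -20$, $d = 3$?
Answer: $\frac{1832}{3} \approx 610.67$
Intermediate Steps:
$l = 23$ ($l = 3 - -20 = 3 + 20 = 23$)
$a{\left(T,L \right)} = \frac{2}{3} + \frac{L}{3}$ ($a{\left(T,L \right)} = \frac{2 + L}{3} = \left(2 + L\right) \frac{1}{3} = \frac{2}{3} + \frac{L}{3}$)
$254 \left(-4\right) - 40 \left(-49 + a{\left(-8,l \right)}\right) = 254 \left(-4\right) - 40 \left(-49 + \left(\frac{2}{3} + \frac{1}{3} \cdot 23\right)\right) = -1016 - 40 \left(-49 + \left(\frac{2}{3} + \frac{23}{3}\right)\right) = -1016 - 40 \left(-49 + \frac{25}{3}\right) = -1016 - 40 \left(- \frac{122}{3}\right) = -1016 - - \frac{4880}{3} = -1016 + \frac{4880}{3} = \frac{1832}{3}$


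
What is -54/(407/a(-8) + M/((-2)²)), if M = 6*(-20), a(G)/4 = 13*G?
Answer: 22464/12887 ≈ 1.7432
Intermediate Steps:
a(G) = 52*G (a(G) = 4*(13*G) = 52*G)
M = -120
-54/(407/a(-8) + M/((-2)²)) = -54/(407/((52*(-8))) - 120/((-2)²)) = -54/(407/(-416) - 120/4) = -54/(407*(-1/416) - 120*¼) = -54/(-407/416 - 30) = -54/(-12887/416) = -54*(-416/12887) = 22464/12887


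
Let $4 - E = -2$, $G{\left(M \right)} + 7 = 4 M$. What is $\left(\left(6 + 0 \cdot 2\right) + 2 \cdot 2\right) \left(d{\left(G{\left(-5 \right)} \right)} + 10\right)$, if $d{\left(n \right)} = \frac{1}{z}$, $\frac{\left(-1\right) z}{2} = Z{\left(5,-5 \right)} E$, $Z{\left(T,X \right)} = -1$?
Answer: $\frac{605}{6} \approx 100.83$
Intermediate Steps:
$G{\left(M \right)} = -7 + 4 M$
$E = 6$ ($E = 4 - -2 = 4 + 2 = 6$)
$z = 12$ ($z = - 2 \left(\left(-1\right) 6\right) = \left(-2\right) \left(-6\right) = 12$)
$d{\left(n \right)} = \frac{1}{12}$
$\left(\left(6 + 0 \cdot 2\right) + 2 \cdot 2\right) \left(d{\left(G{\left(-5 \right)} \right)} + 10\right) = \left(\left(6 + 0 \cdot 2\right) + 2 \cdot 2\right) \left(\frac{1}{12} + 10\right) = \left(\left(6 + 0\right) + 4\right) \frac{121}{12} = \left(6 + 4\right) \frac{121}{12} = 10 \cdot \frac{121}{12} = \frac{605}{6}$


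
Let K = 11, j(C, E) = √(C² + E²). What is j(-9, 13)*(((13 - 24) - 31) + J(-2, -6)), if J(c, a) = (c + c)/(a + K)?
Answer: -214*√10 ≈ -676.73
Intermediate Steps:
J(c, a) = 2*c/(11 + a) (J(c, a) = (c + c)/(a + 11) = (2*c)/(11 + a) = 2*c/(11 + a))
j(-9, 13)*(((13 - 24) - 31) + J(-2, -6)) = √((-9)² + 13²)*(((13 - 24) - 31) + 2*(-2)/(11 - 6)) = √(81 + 169)*((-11 - 31) + 2*(-2)/5) = √250*(-42 + 2*(-2)*(⅕)) = (5*√10)*(-42 - ⅘) = (5*√10)*(-214/5) = -214*√10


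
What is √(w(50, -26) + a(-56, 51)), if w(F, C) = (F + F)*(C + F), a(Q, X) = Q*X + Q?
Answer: 16*I*√2 ≈ 22.627*I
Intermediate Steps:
a(Q, X) = Q + Q*X
w(F, C) = 2*F*(C + F) (w(F, C) = (2*F)*(C + F) = 2*F*(C + F))
√(w(50, -26) + a(-56, 51)) = √(2*50*(-26 + 50) - 56*(1 + 51)) = √(2*50*24 - 56*52) = √(2400 - 2912) = √(-512) = 16*I*√2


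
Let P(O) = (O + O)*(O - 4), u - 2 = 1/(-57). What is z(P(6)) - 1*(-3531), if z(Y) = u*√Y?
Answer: 3531 + 226*√6/57 ≈ 3540.7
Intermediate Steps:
u = 113/57 (u = 2 + 1/(-57) = 2 - 1/57 = 113/57 ≈ 1.9825)
P(O) = 2*O*(-4 + O) (P(O) = (2*O)*(-4 + O) = 2*O*(-4 + O))
z(Y) = 113*√Y/57
z(P(6)) - 1*(-3531) = 113*√(2*6*(-4 + 6))/57 - 1*(-3531) = 113*√(2*6*2)/57 + 3531 = 113*√24/57 + 3531 = 113*(2*√6)/57 + 3531 = 226*√6/57 + 3531 = 3531 + 226*√6/57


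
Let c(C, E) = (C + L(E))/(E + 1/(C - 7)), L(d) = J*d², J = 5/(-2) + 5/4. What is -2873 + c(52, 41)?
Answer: -21583097/7384 ≈ -2923.0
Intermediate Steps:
J = -5/4 (J = 5*(-½) + 5*(¼) = -5/2 + 5/4 = -5/4 ≈ -1.2500)
L(d) = -5*d²/4
c(C, E) = (C - 5*E²/4)/(E + 1/(-7 + C)) (c(C, E) = (C - 5*E²/4)/(E + 1/(C - 7)) = (C - 5*E²/4)/(E + 1/(-7 + C)))
-2873 + c(52, 41) = -2873 + (-28*52 + 4*52² + 35*41² - 5*52*41²)/(4*(1 - 7*41 + 52*41)) = -2873 + (-1456 + 4*2704 + 35*1681 - 5*52*1681)/(4*(1 - 287 + 2132)) = -2873 + (¼)*(-1456 + 10816 + 58835 - 437060)/1846 = -2873 + (¼)*(1/1846)*(-368865) = -2873 - 368865/7384 = -21583097/7384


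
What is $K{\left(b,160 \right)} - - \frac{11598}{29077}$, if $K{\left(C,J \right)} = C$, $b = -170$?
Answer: $- \frac{4931492}{29077} \approx -169.6$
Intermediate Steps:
$K{\left(b,160 \right)} - - \frac{11598}{29077} = -170 - - \frac{11598}{29077} = -170 + \frac{11598}{29077} = - \frac{4931492}{29077}$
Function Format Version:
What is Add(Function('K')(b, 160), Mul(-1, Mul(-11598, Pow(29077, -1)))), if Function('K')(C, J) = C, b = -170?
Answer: Rational(-4931492, 29077) ≈ -169.60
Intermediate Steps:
Add(Function('K')(b, 160), Mul(-1, Mul(-11598, Pow(29077, -1)))) = Add(-170, Mul(-1, Mul(-11598, Pow(29077, -1)))) = Add(-170, Mul(-1, Mul(-11598, Rational(1, 29077)))) = Add(-170, Mul(-1, Rational(-11598, 29077))) = Add(-170, Rational(11598, 29077)) = Rational(-4931492, 29077)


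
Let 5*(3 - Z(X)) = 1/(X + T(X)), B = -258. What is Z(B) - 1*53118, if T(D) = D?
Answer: -137036699/2580 ≈ -53115.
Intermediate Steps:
Z(X) = 3 - 1/(10*X) (Z(X) = 3 - 1/(5*(X + X)) = 3 - 1/(2*X)/5 = 3 - 1/(10*X))
Z(B) - 1*53118 = (3 - ⅒/(-258)) - 1*53118 = (3 - ⅒*(-1/258)) - 53118 = (3 + 1/2580) - 53118 = 7741/2580 - 53118 = -137036699/2580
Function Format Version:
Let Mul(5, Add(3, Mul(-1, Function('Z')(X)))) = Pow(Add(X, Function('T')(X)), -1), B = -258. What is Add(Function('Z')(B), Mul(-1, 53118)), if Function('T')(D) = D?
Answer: Rational(-137036699, 2580) ≈ -53115.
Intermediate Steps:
Function('Z')(X) = Add(3, Mul(Rational(-1, 10), Pow(X, -1))) (Function('Z')(X) = Add(3, Mul(Rational(-1, 5), Pow(Add(X, X), -1))) = Add(3, Mul(Rational(-1, 5), Pow(Mul(2, X), -1))) = Add(3, Mul(Rational(-1, 5), Mul(Rational(1, 2), Pow(X, -1)))) = Add(3, Mul(Rational(-1, 10), Pow(X, -1))))
Add(Function('Z')(B), Mul(-1, 53118)) = Add(Add(3, Mul(Rational(-1, 10), Pow(-258, -1))), Mul(-1, 53118)) = Add(Add(3, Mul(Rational(-1, 10), Rational(-1, 258))), -53118) = Add(Add(3, Rational(1, 2580)), -53118) = Add(Rational(7741, 2580), -53118) = Rational(-137036699, 2580)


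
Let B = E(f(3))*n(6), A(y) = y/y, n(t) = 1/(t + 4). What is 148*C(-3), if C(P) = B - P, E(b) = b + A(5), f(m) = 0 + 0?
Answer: 2294/5 ≈ 458.80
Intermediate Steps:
f(m) = 0
n(t) = 1/(4 + t)
A(y) = 1
E(b) = 1 + b (E(b) = b + 1 = 1 + b)
B = ⅒ (B = (1 + 0)/(4 + 6) = 1/10 = 1*(⅒) = ⅒ ≈ 0.10000)
C(P) = ⅒ - P
148*C(-3) = 148*(⅒ - 1*(-3)) = 148*(⅒ + 3) = 148*(31/10) = 2294/5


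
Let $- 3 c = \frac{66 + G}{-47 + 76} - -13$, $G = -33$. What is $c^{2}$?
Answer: $\frac{168100}{7569} \approx 22.209$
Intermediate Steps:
$c = - \frac{410}{87}$ ($c = - \frac{\frac{66 - 33}{-47 + 76} - -13}{3} = - \frac{\frac{33}{29} + 13}{3} = \left(- \frac{1}{3}\right) \frac{410}{29} = - \frac{410}{87} \approx -4.7126$)
$c^{2} = \left(- \frac{410}{87}\right)^{2} = \frac{168100}{7569}$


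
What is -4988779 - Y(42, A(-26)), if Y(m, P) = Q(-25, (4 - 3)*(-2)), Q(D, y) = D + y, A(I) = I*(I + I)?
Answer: -4988752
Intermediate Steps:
A(I) = 2*I**2 (A(I) = I*(2*I) = 2*I**2)
Y(m, P) = -27 (Y(m, P) = -25 + (4 - 3)*(-2) = -25 + 1*(-2) = -25 - 2 = -27)
-4988779 - Y(42, A(-26)) = -4988779 - 1*(-27) = -4988779 + 27 = -4988752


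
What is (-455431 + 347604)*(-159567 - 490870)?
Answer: 70134670399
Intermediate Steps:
(-455431 + 347604)*(-159567 - 490870) = -107827*(-650437) = 70134670399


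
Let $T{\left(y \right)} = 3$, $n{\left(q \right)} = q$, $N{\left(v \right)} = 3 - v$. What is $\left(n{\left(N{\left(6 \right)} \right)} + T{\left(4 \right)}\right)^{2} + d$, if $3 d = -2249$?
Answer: $- \frac{2249}{3} \approx -749.67$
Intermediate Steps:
$d = - \frac{2249}{3}$ ($d = \frac{1}{3} \left(-2249\right) = - \frac{2249}{3} \approx -749.67$)
$\left(n{\left(N{\left(6 \right)} \right)} + T{\left(4 \right)}\right)^{2} + d = \left(\left(3 - 6\right) + 3\right)^{2} - \frac{2249}{3} = \left(-3 + 3\right)^{2} - \frac{2249}{3} = 0^{2} - \frac{2249}{3} = 0 - \frac{2249}{3} = - \frac{2249}{3}$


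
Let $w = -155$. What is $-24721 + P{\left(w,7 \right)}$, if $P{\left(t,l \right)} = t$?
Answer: $-24876$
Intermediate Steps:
$-24721 + P{\left(w,7 \right)} = -24721 - 155 = -24876$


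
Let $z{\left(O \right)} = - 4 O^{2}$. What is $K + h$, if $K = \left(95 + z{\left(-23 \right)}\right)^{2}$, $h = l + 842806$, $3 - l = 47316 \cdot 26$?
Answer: $3697034$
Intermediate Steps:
$l = -1230213$ ($l = 3 - 47316 \cdot 26 = 3 - 1230216 = -1230213$)
$h = -387407$ ($h = -1230213 + 842806 = -387407$)
$K = 4084441$ ($K = \left(95 - 4 \left(-23\right)^{2}\right)^{2} = \left(95 - 2116\right)^{2} = \left(-2021\right)^{2} = 4084441$)
$K + h = 4084441 - 387407 = 3697034$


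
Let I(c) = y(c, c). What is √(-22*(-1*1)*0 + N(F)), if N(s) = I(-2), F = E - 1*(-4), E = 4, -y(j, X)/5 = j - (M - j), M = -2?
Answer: √10 ≈ 3.1623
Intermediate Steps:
y(j, X) = -10 - 10*j (y(j, X) = -5*(j - (-2 - j)) = -5*(j + (2 + j)) = -5*(2 + 2*j) = -10 - 10*j)
I(c) = -10 - 10*c
F = 8 (F = 4 - 1*(-4) = 4 + 4 = 8)
N(s) = 10 (N(s) = -10 - 10*(-2) = -10 + 20 = 10)
√(-22*(-1*1)*0 + N(F)) = √(-22*(-1*1)*0 + 10) = √(-(-22)*0 + 10) = √(-22*0 + 10) = √(0 + 10) = √10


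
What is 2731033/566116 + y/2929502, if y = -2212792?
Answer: 3373934839847/829218977116 ≈ 4.0688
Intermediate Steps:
2731033/566116 + y/2929502 = 2731033/566116 - 2212792/2929502 = 2731033*(1/566116) - 2212792*1/2929502 = 2731033/566116 - 1106396/1464751 = 3373934839847/829218977116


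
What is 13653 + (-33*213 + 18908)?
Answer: 25532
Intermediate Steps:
13653 + (-33*213 + 18908) = 13653 + (-7029 + 18908) = 13653 + 11879 = 25532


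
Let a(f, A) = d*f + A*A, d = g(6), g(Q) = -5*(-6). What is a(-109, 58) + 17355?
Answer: 17449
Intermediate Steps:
g(Q) = 30
d = 30
a(f, A) = A**2 + 30*f (a(f, A) = 30*f + A*A = 30*f + A**2 = A**2 + 30*f)
a(-109, 58) + 17355 = (58**2 + 30*(-109)) + 17355 = (3364 - 3270) + 17355 = 94 + 17355 = 17449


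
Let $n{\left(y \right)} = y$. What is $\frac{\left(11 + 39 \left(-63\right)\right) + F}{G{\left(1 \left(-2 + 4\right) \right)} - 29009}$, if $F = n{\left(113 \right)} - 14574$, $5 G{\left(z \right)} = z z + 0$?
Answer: $\frac{84535}{145041} \approx 0.58284$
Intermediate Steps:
$G{\left(z \right)} = \frac{z^{2}}{5}$ ($G{\left(z \right)} = \frac{z z + 0}{5} = \frac{z^{2} + 0}{5} = \frac{z^{2}}{5}$)
$F = -14461$ ($F = 113 - 14574 = -14461$)
$\frac{\left(11 + 39 \left(-63\right)\right) + F}{G{\left(1 \left(-2 + 4\right) \right)} - 29009} = \frac{\left(11 + 39 \left(-63\right)\right) - 14461}{\frac{\left(1 \left(-2 + 4\right)\right)^{2}}{5} - 29009} = \frac{\left(11 - 2457\right) - 14461}{\frac{\left(1 \cdot 2\right)^{2}}{5} - 29009} = \frac{-2446 - 14461}{\frac{2^{2}}{5} - 29009} = - \frac{16907}{\frac{1}{5} \cdot 4 - 29009} = - \frac{16907}{\frac{4}{5} - 29009} = - \frac{16907}{- \frac{145041}{5}} = \left(-16907\right) \left(- \frac{5}{145041}\right) = \frac{84535}{145041}$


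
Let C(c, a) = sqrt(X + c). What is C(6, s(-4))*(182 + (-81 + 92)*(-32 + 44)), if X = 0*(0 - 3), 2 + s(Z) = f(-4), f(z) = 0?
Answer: 314*sqrt(6) ≈ 769.14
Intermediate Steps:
s(Z) = -2 (s(Z) = -2 + 0 = -2)
X = 0 (X = 0*(-3) = 0)
C(c, a) = sqrt(c) (C(c, a) = sqrt(0 + c) = sqrt(c))
C(6, s(-4))*(182 + (-81 + 92)*(-32 + 44)) = sqrt(6)*(182 + (-81 + 92)*(-32 + 44)) = sqrt(6)*(182 + 11*12) = sqrt(6)*(182 + 132) = sqrt(6)*314 = 314*sqrt(6)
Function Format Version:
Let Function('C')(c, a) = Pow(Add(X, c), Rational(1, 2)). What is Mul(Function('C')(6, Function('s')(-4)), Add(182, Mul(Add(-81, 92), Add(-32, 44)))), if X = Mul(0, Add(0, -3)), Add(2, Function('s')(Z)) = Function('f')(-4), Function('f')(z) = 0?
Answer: Mul(314, Pow(6, Rational(1, 2))) ≈ 769.14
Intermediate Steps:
Function('s')(Z) = -2 (Function('s')(Z) = Add(-2, 0) = -2)
X = 0 (X = Mul(0, -3) = 0)
Function('C')(c, a) = Pow(c, Rational(1, 2)) (Function('C')(c, a) = Pow(Add(0, c), Rational(1, 2)) = Pow(c, Rational(1, 2)))
Mul(Function('C')(6, Function('s')(-4)), Add(182, Mul(Add(-81, 92), Add(-32, 44)))) = Mul(Pow(6, Rational(1, 2)), Add(182, Mul(Add(-81, 92), Add(-32, 44)))) = Mul(Pow(6, Rational(1, 2)), Add(182, Mul(11, 12))) = Mul(Pow(6, Rational(1, 2)), Add(182, 132)) = Mul(Pow(6, Rational(1, 2)), 314) = Mul(314, Pow(6, Rational(1, 2)))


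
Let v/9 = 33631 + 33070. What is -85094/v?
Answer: -85094/600309 ≈ -0.14175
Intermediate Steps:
v = 600309 (v = 9*(33631 + 33070) = 9*66701 = 600309)
-85094/v = -85094/600309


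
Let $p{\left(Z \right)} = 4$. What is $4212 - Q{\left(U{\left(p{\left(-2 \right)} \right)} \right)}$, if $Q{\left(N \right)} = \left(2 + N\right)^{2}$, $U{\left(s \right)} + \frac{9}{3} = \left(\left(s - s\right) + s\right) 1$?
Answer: $4203$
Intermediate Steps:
$U{\left(s \right)} = -3 + s$ ($U{\left(s \right)} = -3 + \left(\left(s - s\right) + s\right) 1 = -3 + \left(0 + s\right) 1 = -3 + s 1 = -3 + s$)
$4212 - Q{\left(U{\left(p{\left(-2 \right)} \right)} \right)} = 4212 - \left(2 + \left(-3 + 4\right)\right)^{2} = 4212 - \left(2 + 1\right)^{2} = 4212 - 3^{2} = 4212 - 9 = 4203$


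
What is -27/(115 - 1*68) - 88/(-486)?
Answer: -4493/11421 ≈ -0.39340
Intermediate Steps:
-27/(115 - 1*68) - 88/(-486) = -27/(115 - 68) - 88*(-1/486) = -27/47 + 44/243 = -4493/11421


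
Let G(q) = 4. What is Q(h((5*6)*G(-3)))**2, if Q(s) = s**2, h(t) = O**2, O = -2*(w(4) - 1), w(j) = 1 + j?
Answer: 16777216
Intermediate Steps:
O = -8 (O = -2*((1 + 4) - 1) = -2*(5 - 1) = -2*4 = -8)
h(t) = 64 (h(t) = (-8)**2 = 64)
Q(h((5*6)*G(-3)))**2 = (64**2)**2 = 4096**2 = 16777216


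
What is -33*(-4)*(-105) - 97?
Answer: -13957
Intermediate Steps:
-33*(-4)*(-105) - 97 = 132*(-105) - 97 = -13860 - 97 = -13957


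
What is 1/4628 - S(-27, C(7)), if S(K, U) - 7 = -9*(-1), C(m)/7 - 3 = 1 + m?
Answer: -74047/4628 ≈ -16.000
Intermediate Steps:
C(m) = 28 + 7*m (C(m) = 21 + 7*(1 + m) = 21 + (7 + 7*m) = 28 + 7*m)
S(K, U) = 16 (S(K, U) = 7 - 9*(-1) = 7 + 9 = 16)
1/4628 - S(-27, C(7)) = 1/4628 - 1*16 = 1/4628 - 16 = -74047/4628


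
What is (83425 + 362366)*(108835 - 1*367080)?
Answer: -115123296795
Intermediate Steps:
(83425 + 362366)*(108835 - 1*367080) = 445791*(108835 - 367080) = 445791*(-258245) = -115123296795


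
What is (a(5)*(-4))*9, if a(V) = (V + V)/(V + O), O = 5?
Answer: -36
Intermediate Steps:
a(V) = 2*V/(5 + V) (a(V) = (V + V)/(V + 5) = (2*V)/(5 + V) = 2*V/(5 + V))
(a(5)*(-4))*9 = ((2*5/(5 + 5))*(-4))*9 = ((2*5/10)*(-4))*9 = ((2*5*(⅒))*(-4))*9 = (1*(-4))*9 = -4*9 = -36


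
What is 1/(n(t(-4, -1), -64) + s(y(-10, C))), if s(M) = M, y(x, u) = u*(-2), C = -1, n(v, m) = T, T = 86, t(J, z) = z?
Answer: 1/88 ≈ 0.011364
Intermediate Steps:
n(v, m) = 86
y(x, u) = -2*u
1/(n(t(-4, -1), -64) + s(y(-10, C))) = 1/(86 - 2*(-1)) = 1/(86 + 2) = 1/88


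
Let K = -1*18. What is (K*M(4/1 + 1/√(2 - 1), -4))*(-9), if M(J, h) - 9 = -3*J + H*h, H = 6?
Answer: -4860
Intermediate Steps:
K = -18
M(J, h) = 9 - 3*J + 6*h (M(J, h) = 9 + (-3*J + 6*h) = 9 - 3*J + 6*h)
(K*M(4/1 + 1/√(2 - 1), -4))*(-9) = -18*(9 - 3*(4/1 + 1/√(2 - 1)) + 6*(-4))*(-9) = -18*(9 - 3*(4*1 + 1/√1) - 24)*(-9) = -18*(9 - 3*(4 + 1/1) - 24)*(-9) = -18*(9 - 3*(4 + 1*1) - 24)*(-9) = -18*(9 - 3*(4 + 1) - 24)*(-9) = -18*(9 - 3*5 - 24)*(-9) = -18*(9 - 15 - 24)*(-9) = -18*(-30)*(-9) = 540*(-9) = -4860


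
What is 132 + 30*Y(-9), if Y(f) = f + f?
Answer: -408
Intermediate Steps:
Y(f) = 2*f
132 + 30*Y(-9) = 132 + 30*(2*(-9)) = 132 + 30*(-18) = 132 - 540 = -408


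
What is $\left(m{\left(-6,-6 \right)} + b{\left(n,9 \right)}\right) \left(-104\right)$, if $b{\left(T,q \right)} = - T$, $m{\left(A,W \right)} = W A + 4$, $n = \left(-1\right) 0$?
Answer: $-4160$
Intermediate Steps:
$n = 0$
$m{\left(A,W \right)} = 4 + A W$ ($m{\left(A,W \right)} = A W + 4 = 4 + A W$)
$\left(m{\left(-6,-6 \right)} + b{\left(n,9 \right)}\right) \left(-104\right) = \left(\left(4 - -36\right) - 0\right) \left(-104\right) = \left(\left(4 + 36\right) + 0\right) \left(-104\right) = \left(40 + 0\right) \left(-104\right) = 40 \left(-104\right) = -4160$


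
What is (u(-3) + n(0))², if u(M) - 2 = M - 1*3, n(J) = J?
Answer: 16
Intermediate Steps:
u(M) = -1 + M (u(M) = 2 + (M - 1*3) = 2 + (M - 3) = 2 + (-3 + M) = -1 + M)
(u(-3) + n(0))² = ((-1 - 3) + 0)² = (-4 + 0)² = (-4)² = 16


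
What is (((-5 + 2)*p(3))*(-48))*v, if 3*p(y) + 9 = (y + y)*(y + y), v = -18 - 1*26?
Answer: -57024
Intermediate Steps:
v = -44 (v = -18 - 26 = -44)
p(y) = -3 + 4*y**2/3 (p(y) = -3 + ((y + y)*(y + y))/3 = -3 + ((2*y)*(2*y))/3 = -3 + (4*y**2)/3 = -3 + 4*y**2/3)
(((-5 + 2)*p(3))*(-48))*v = (((-5 + 2)*(-3 + (4/3)*3**2))*(-48))*(-44) = (-3*(-3 + (4/3)*9)*(-48))*(-44) = (-3*(-3 + 12)*(-48))*(-44) = (-3*9*(-48))*(-44) = -27*(-48)*(-44) = 1296*(-44) = -57024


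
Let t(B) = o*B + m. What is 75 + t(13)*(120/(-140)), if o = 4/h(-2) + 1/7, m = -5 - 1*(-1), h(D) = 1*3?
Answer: 3037/49 ≈ 61.980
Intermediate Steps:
h(D) = 3
m = -4 (m = -5 + 1 = -4)
o = 31/21 (o = 4/3 + 1/7 = 4*(⅓) + 1*(⅐) = 4/3 + ⅐ = 31/21 ≈ 1.4762)
t(B) = -4 + 31*B/21 (t(B) = 31*B/21 - 4 = -4 + 31*B/21)
75 + t(13)*(120/(-140)) = 75 + (-4 + (31/21)*13)*(120/(-140)) = 75 + (-4 + 403/21)*(120*(-1/140)) = 75 + (319/21)*(-6/7) = 75 - 638/49 = 3037/49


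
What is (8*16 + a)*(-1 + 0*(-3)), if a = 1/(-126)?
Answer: -16127/126 ≈ -127.99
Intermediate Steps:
a = -1/126 ≈ -0.0079365
(8*16 + a)*(-1 + 0*(-3)) = (8*16 - 1/126)*(-1 + 0*(-3)) = (128 - 1/126)*(-1 + 0) = (16127/126)*(-1) = -16127/126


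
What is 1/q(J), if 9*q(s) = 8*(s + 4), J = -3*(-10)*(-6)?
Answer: -9/1408 ≈ -0.0063920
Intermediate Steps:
J = -180 (J = 30*(-6) = -180)
q(s) = 32/9 + 8*s/9 (q(s) = (8*(s + 4))/9 = (8*(4 + s))/9 = (32 + 8*s)/9 = 32/9 + 8*s/9)
1/q(J) = 1/(32/9 + (8/9)*(-180)) = 1/(32/9 - 160) = 1/(-1408/9) = -9/1408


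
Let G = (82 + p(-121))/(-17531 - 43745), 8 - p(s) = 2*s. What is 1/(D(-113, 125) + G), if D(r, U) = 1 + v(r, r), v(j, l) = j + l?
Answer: -15319/3446858 ≈ -0.0044443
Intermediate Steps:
p(s) = 8 - 2*s
D(r, U) = 1 + 2*r (D(r, U) = 1 + (r + r) = 1 + 2*r)
G = -83/15319 (G = (82 + (8 - 2*(-121)))/(-17531 - 43745) = (82 + (8 + 242))/(-61276) = (82 + 250)*(-1/61276) = 332*(-1/61276) = -83/15319 ≈ -0.0054181)
1/(D(-113, 125) + G) = 1/((1 + 2*(-113)) - 83/15319) = 1/((1 - 226) - 83/15319) = 1/(-225 - 83/15319) = 1/(-3446858/15319) = -15319/3446858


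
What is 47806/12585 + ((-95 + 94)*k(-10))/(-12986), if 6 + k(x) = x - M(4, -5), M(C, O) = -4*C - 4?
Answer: 310429528/81714405 ≈ 3.7990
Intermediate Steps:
M(C, O) = -4 - 4*C
k(x) = 14 + x (k(x) = -6 + (x - (-4 - 4*4)) = -6 + (x - (-4 - 16)) = -6 + (x - 1*(-20)) = -6 + (x + 20) = -6 + (20 + x) = 14 + x)
47806/12585 + ((-95 + 94)*k(-10))/(-12986) = 47806/12585 + ((-95 + 94)*(14 - 10))/(-12986) = 47806*(1/12585) - 1*4*(-1/12986) = 47806/12585 - 4*(-1/12986) = 47806/12585 + 2/6493 = 310429528/81714405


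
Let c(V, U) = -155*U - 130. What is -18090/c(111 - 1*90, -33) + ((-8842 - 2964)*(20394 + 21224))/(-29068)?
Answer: 122440728413/7245199 ≈ 16900.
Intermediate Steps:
c(V, U) = -130 - 155*U
-18090/c(111 - 1*90, -33) + ((-8842 - 2964)*(20394 + 21224))/(-29068) = -18090/(-130 - 155*(-33)) + ((-8842 - 2964)*(20394 + 21224))/(-29068) = -18090/(-130 + 5115) - 11806*41618*(-1/29068) = -18090/4985 - 491342108*(-1/29068) = -18090*1/4985 + 122835527/7267 = -3618/997 + 122835527/7267 = 122440728413/7245199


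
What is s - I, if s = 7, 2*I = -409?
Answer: 423/2 ≈ 211.50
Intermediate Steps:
I = -409/2 (I = (½)*(-409) = -409/2 ≈ -204.50)
s - I = 7 - 1*(-409/2) = 7 + 409/2 = 423/2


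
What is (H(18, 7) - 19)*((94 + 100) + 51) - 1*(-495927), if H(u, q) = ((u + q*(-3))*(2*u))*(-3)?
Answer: 570652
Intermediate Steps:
H(u, q) = -6*u*(u - 3*q) (H(u, q) = ((u - 3*q)*(2*u))*(-3) = (2*u*(u - 3*q))*(-3) = -6*u*(u - 3*q))
(H(18, 7) - 19)*((94 + 100) + 51) - 1*(-495927) = (6*18*(-1*18 + 3*7) - 19)*((94 + 100) + 51) - 1*(-495927) = (6*18*(-18 + 21) - 19)*(194 + 51) + 495927 = (6*18*3 - 19)*245 + 495927 = (324 - 19)*245 + 495927 = 305*245 + 495927 = 74725 + 495927 = 570652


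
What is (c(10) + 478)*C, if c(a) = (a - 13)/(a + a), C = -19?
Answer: -181583/20 ≈ -9079.2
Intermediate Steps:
c(a) = (-13 + a)/(2*a) (c(a) = (-13 + a)/((2*a)) = (-13 + a)*(1/(2*a)) = (-13 + a)/(2*a))
(c(10) + 478)*C = ((½)*(-13 + 10)/10 + 478)*(-19) = ((½)*(⅒)*(-3) + 478)*(-19) = (-3/20 + 478)*(-19) = (9557/20)*(-19) = -181583/20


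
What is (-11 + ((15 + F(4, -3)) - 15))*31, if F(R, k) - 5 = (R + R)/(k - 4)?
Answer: -1550/7 ≈ -221.43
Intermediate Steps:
F(R, k) = 5 + 2*R/(-4 + k) (F(R, k) = 5 + (R + R)/(k - 4) = 5 + (2*R)/(-4 + k) = 5 + 2*R/(-4 + k))
(-11 + ((15 + F(4, -3)) - 15))*31 = (-11 + ((15 + (-20 + 2*4 + 5*(-3))/(-4 - 3)) - 15))*31 = (-11 + ((15 + (-20 + 8 - 15)/(-7)) - 15))*31 = (-11 + ((15 - 1/7*(-27)) - 15))*31 = (-11 + ((15 + 27/7) - 15))*31 = (-11 + (132/7 - 15))*31 = (-11 + 27/7)*31 = -50/7*31 = -1550/7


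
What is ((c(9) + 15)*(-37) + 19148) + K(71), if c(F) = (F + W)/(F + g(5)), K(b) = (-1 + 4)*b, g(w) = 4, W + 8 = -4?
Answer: 244589/13 ≈ 18815.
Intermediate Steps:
W = -12 (W = -8 - 4 = -12)
K(b) = 3*b
c(F) = (-12 + F)/(4 + F) (c(F) = (F - 12)/(F + 4) = (-12 + F)/(4 + F))
((c(9) + 15)*(-37) + 19148) + K(71) = (((-12 + 9)/(4 + 9) + 15)*(-37) + 19148) + 3*71 = ((-3/13 + 15)*(-37) + 19148) + 213 = ((192/13)*(-37) + 19148) + 213 = (-7104/13 + 19148) + 213 = 241820/13 + 213 = 244589/13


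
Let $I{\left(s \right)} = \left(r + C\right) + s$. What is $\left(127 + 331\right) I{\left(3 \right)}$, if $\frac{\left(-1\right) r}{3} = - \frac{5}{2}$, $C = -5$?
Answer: $2519$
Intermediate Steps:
$r = \frac{15}{2}$ ($r = - 3 \left(- \frac{5}{2}\right) = - 3 \left(\left(-5\right) \frac{1}{2}\right) = \left(-3\right) \left(- \frac{5}{2}\right) = \frac{15}{2} \approx 7.5$)
$I{\left(s \right)} = \frac{5}{2} + s$ ($I{\left(s \right)} = \left(\frac{15}{2} - 5\right) + s = \frac{5}{2} + s$)
$\left(127 + 331\right) I{\left(3 \right)} = \left(127 + 331\right) \left(\frac{5}{2} + 3\right) = 458 \cdot \frac{11}{2} = 2519$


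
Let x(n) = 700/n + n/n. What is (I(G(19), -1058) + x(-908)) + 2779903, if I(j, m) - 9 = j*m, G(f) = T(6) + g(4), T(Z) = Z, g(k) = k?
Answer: 628638416/227 ≈ 2.7693e+6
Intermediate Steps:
G(f) = 10 (G(f) = 6 + 4 = 10)
I(j, m) = 9 + j*m
x(n) = 1 + 700/n (x(n) = 700/n + 1 = 1 + 700/n)
(I(G(19), -1058) + x(-908)) + 2779903 = ((9 + 10*(-1058)) + (700 - 908)/(-908)) + 2779903 = ((9 - 10580) - 1/908*(-208)) + 2779903 = (-10571 + 52/227) + 2779903 = -2399565/227 + 2779903 = 628638416/227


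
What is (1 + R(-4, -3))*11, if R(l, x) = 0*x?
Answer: 11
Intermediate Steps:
R(l, x) = 0
(1 + R(-4, -3))*11 = (1 + 0)*11 = 1*11 = 11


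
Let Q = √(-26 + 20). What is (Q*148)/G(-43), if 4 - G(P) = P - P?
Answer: 37*I*√6 ≈ 90.631*I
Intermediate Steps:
G(P) = 4 (G(P) = 4 - (P - P) = 4 - 1*0 = 4 + 0 = 4)
Q = I*√6 (Q = √(-6) = I*√6 ≈ 2.4495*I)
(Q*148)/G(-43) = ((I*√6)*148)/4 = (148*I*√6)*(¼) = 37*I*√6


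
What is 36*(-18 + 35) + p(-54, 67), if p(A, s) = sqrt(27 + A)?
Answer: 612 + 3*I*sqrt(3) ≈ 612.0 + 5.1962*I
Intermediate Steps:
36*(-18 + 35) + p(-54, 67) = 36*(-18 + 35) + sqrt(27 - 54) = 36*17 + sqrt(-27) = 612 + 3*I*sqrt(3)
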